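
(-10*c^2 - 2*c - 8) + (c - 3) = -10*c^2 - c - 11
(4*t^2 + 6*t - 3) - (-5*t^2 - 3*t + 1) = 9*t^2 + 9*t - 4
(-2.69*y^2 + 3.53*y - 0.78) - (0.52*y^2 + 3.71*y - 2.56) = -3.21*y^2 - 0.18*y + 1.78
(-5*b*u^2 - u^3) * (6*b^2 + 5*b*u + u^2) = -30*b^3*u^2 - 31*b^2*u^3 - 10*b*u^4 - u^5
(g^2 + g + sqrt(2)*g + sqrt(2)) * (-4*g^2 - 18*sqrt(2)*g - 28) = -4*g^4 - 22*sqrt(2)*g^3 - 4*g^3 - 64*g^2 - 22*sqrt(2)*g^2 - 64*g - 28*sqrt(2)*g - 28*sqrt(2)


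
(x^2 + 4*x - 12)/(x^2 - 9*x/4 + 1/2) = 4*(x + 6)/(4*x - 1)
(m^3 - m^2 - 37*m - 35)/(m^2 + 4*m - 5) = (m^2 - 6*m - 7)/(m - 1)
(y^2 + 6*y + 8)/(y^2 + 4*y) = (y + 2)/y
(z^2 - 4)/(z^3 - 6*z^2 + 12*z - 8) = (z + 2)/(z^2 - 4*z + 4)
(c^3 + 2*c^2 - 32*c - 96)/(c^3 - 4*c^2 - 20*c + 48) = (c + 4)/(c - 2)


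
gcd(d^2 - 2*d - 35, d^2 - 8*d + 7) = d - 7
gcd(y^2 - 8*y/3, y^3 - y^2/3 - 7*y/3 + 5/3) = 1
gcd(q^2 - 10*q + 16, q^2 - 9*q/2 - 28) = q - 8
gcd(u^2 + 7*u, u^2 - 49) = u + 7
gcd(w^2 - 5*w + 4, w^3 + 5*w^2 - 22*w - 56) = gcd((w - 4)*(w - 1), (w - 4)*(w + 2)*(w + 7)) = w - 4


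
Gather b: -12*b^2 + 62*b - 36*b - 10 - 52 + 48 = -12*b^2 + 26*b - 14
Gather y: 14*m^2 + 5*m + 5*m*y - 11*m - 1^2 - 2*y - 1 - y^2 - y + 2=14*m^2 - 6*m - y^2 + y*(5*m - 3)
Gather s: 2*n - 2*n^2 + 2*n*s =-2*n^2 + 2*n*s + 2*n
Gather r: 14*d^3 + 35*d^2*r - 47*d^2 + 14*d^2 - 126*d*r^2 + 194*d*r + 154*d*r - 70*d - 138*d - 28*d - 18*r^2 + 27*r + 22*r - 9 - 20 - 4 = 14*d^3 - 33*d^2 - 236*d + r^2*(-126*d - 18) + r*(35*d^2 + 348*d + 49) - 33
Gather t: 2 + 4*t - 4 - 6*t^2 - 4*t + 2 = -6*t^2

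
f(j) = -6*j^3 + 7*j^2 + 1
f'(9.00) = -1332.00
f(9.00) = -3806.00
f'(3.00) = -120.00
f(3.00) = -98.00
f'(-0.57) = -13.83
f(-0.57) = 4.39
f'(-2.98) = -201.57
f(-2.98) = 221.94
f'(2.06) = -47.54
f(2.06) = -21.75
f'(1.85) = -35.70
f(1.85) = -13.03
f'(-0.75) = -20.62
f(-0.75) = 7.47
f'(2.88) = -108.98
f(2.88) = -84.27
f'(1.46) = -17.93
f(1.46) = -2.75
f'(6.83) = -744.06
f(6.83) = -1584.13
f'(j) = -18*j^2 + 14*j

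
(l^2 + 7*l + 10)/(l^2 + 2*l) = (l + 5)/l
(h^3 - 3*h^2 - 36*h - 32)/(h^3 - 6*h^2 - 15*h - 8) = (h + 4)/(h + 1)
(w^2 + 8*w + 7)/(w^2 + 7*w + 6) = (w + 7)/(w + 6)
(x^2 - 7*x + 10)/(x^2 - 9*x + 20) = (x - 2)/(x - 4)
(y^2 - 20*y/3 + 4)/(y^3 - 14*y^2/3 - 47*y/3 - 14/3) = (-3*y^2 + 20*y - 12)/(-3*y^3 + 14*y^2 + 47*y + 14)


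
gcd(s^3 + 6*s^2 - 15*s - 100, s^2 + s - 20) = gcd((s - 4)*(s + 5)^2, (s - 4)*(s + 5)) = s^2 + s - 20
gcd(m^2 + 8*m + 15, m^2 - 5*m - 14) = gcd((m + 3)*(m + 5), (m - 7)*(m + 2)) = 1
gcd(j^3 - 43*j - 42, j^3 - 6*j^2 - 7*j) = j^2 - 6*j - 7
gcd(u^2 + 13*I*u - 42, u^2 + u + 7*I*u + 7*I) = u + 7*I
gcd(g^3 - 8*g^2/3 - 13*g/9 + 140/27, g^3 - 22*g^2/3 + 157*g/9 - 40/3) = g - 5/3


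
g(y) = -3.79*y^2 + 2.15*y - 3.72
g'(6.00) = -43.33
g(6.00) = -127.26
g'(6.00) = -43.33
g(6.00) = -127.26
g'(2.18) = -14.37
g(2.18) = -17.04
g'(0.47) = -1.41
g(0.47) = -3.55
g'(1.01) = -5.51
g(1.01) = -5.41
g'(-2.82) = 23.53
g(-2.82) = -39.92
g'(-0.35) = 4.80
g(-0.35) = -4.94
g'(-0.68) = 7.30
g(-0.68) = -6.93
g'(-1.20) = 11.25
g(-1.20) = -11.76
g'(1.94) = -12.56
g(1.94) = -13.81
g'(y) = 2.15 - 7.58*y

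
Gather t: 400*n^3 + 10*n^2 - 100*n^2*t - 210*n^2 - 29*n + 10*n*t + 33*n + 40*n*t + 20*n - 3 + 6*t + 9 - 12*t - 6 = 400*n^3 - 200*n^2 + 24*n + t*(-100*n^2 + 50*n - 6)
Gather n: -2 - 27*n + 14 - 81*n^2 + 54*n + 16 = -81*n^2 + 27*n + 28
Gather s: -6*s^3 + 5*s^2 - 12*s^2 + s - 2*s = -6*s^3 - 7*s^2 - s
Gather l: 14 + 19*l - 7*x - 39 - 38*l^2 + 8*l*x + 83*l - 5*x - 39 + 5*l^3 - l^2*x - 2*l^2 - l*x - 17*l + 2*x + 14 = 5*l^3 + l^2*(-x - 40) + l*(7*x + 85) - 10*x - 50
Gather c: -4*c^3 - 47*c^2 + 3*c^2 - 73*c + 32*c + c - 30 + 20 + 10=-4*c^3 - 44*c^2 - 40*c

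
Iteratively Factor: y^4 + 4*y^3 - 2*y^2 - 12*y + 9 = (y - 1)*(y^3 + 5*y^2 + 3*y - 9) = (y - 1)*(y + 3)*(y^2 + 2*y - 3) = (y - 1)^2*(y + 3)*(y + 3)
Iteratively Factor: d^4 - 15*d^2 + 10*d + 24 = (d - 2)*(d^3 + 2*d^2 - 11*d - 12) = (d - 2)*(d + 1)*(d^2 + d - 12) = (d - 3)*(d - 2)*(d + 1)*(d + 4)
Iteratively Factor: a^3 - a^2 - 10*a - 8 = (a + 2)*(a^2 - 3*a - 4) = (a + 1)*(a + 2)*(a - 4)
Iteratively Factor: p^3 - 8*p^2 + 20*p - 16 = (p - 2)*(p^2 - 6*p + 8) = (p - 2)^2*(p - 4)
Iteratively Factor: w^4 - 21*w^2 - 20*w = (w)*(w^3 - 21*w - 20) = w*(w + 1)*(w^2 - w - 20) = w*(w - 5)*(w + 1)*(w + 4)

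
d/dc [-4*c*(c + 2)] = -8*c - 8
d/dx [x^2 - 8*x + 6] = 2*x - 8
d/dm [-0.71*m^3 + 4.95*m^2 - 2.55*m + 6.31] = -2.13*m^2 + 9.9*m - 2.55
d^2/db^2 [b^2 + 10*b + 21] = 2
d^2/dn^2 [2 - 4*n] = 0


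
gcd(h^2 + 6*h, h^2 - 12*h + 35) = 1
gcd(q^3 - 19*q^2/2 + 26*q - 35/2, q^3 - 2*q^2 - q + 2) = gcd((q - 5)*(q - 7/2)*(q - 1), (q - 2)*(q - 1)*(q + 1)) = q - 1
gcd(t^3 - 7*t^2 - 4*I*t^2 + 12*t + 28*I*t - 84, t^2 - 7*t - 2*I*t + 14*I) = t - 7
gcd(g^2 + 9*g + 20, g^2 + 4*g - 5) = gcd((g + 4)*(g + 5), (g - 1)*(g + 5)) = g + 5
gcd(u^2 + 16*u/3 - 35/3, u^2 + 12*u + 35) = u + 7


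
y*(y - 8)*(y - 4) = y^3 - 12*y^2 + 32*y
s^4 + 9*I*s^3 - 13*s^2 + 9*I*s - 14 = (s - I)*(s + I)*(s + 2*I)*(s + 7*I)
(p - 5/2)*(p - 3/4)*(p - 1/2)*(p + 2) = p^4 - 7*p^3/4 - 4*p^2 + 97*p/16 - 15/8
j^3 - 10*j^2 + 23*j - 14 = (j - 7)*(j - 2)*(j - 1)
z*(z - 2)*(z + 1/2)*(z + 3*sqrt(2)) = z^4 - 3*z^3/2 + 3*sqrt(2)*z^3 - 9*sqrt(2)*z^2/2 - z^2 - 3*sqrt(2)*z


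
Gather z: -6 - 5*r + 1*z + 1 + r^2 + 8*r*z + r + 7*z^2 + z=r^2 - 4*r + 7*z^2 + z*(8*r + 2) - 5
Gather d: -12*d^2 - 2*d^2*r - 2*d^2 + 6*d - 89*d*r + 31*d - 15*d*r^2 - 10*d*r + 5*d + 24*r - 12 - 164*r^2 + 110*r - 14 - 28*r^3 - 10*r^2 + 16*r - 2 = d^2*(-2*r - 14) + d*(-15*r^2 - 99*r + 42) - 28*r^3 - 174*r^2 + 150*r - 28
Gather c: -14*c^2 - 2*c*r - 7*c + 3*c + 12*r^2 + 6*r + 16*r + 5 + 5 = -14*c^2 + c*(-2*r - 4) + 12*r^2 + 22*r + 10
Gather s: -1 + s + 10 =s + 9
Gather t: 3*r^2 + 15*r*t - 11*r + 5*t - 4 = 3*r^2 - 11*r + t*(15*r + 5) - 4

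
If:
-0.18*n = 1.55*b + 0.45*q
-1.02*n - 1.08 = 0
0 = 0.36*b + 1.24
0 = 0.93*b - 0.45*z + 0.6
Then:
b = -3.44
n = -1.06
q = 12.29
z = -5.79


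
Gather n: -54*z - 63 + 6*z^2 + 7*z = 6*z^2 - 47*z - 63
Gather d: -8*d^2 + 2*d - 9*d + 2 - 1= -8*d^2 - 7*d + 1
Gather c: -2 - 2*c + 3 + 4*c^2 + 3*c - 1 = 4*c^2 + c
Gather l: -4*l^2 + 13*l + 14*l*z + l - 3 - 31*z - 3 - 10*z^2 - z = -4*l^2 + l*(14*z + 14) - 10*z^2 - 32*z - 6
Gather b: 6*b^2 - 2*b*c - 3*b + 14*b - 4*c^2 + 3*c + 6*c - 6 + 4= 6*b^2 + b*(11 - 2*c) - 4*c^2 + 9*c - 2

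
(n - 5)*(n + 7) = n^2 + 2*n - 35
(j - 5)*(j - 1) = j^2 - 6*j + 5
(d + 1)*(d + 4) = d^2 + 5*d + 4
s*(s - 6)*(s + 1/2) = s^3 - 11*s^2/2 - 3*s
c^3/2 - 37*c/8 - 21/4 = (c/2 + 1)*(c - 7/2)*(c + 3/2)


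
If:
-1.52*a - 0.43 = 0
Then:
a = -0.28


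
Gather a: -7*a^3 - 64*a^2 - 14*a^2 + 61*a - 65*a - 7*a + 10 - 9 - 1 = -7*a^3 - 78*a^2 - 11*a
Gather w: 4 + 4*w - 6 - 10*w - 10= -6*w - 12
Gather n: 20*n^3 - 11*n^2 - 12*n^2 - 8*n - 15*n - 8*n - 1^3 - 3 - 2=20*n^3 - 23*n^2 - 31*n - 6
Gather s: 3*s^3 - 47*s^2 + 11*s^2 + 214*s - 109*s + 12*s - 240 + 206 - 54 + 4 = 3*s^3 - 36*s^2 + 117*s - 84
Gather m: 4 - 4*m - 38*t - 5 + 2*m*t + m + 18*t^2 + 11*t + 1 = m*(2*t - 3) + 18*t^2 - 27*t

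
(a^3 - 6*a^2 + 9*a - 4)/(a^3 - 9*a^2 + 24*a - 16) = (a - 1)/(a - 4)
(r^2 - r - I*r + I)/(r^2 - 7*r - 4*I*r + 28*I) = (r^2 - r - I*r + I)/(r^2 - 7*r - 4*I*r + 28*I)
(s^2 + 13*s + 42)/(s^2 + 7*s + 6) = (s + 7)/(s + 1)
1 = 1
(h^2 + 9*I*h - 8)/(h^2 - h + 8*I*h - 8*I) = (h + I)/(h - 1)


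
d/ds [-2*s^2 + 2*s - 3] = 2 - 4*s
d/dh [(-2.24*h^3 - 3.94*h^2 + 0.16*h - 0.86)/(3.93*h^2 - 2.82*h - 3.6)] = (-8.8032*h^4 + 12.6336*h^3 + 34.674*h^2 + 35.1276*h - 3.0012)/(15.4449*h^4 - 22.1652*h^3 - 20.3436*h^2 + 20.304*h + 12.96)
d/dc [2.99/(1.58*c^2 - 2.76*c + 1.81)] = (8.2524 - 9.4484*c)/(1.58*c^2 - 2.76*c + 1.81)^2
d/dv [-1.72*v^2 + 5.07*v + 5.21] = 5.07 - 3.44*v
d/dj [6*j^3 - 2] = 18*j^2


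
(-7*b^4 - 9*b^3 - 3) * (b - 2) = -7*b^5 + 5*b^4 + 18*b^3 - 3*b + 6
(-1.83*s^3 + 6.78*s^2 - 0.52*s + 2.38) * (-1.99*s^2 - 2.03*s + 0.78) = 3.6417*s^5 - 9.7773*s^4 - 14.156*s^3 + 1.6078*s^2 - 5.237*s + 1.8564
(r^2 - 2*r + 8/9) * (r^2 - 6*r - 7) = r^4 - 8*r^3 + 53*r^2/9 + 26*r/3 - 56/9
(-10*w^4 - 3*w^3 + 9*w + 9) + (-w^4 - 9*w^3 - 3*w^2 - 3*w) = -11*w^4 - 12*w^3 - 3*w^2 + 6*w + 9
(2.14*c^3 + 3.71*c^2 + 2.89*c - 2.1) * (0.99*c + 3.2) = 2.1186*c^4 + 10.5209*c^3 + 14.7331*c^2 + 7.169*c - 6.72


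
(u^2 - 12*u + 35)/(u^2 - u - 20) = (u - 7)/(u + 4)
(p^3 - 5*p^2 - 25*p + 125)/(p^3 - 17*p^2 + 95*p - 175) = (p + 5)/(p - 7)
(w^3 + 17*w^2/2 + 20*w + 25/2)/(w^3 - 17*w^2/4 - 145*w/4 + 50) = 2*(2*w^2 + 7*w + 5)/(4*w^2 - 37*w + 40)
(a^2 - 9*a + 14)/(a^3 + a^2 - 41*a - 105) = (a - 2)/(a^2 + 8*a + 15)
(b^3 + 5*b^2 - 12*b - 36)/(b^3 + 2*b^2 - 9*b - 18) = (b + 6)/(b + 3)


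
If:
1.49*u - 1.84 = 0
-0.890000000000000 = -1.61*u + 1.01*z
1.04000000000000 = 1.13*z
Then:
No Solution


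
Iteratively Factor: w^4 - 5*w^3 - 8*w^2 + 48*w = (w - 4)*(w^3 - w^2 - 12*w) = (w - 4)^2*(w^2 + 3*w) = (w - 4)^2*(w + 3)*(w)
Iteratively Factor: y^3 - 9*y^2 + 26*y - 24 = (y - 4)*(y^2 - 5*y + 6) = (y - 4)*(y - 2)*(y - 3)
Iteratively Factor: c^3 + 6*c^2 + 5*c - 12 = (c + 3)*(c^2 + 3*c - 4) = (c - 1)*(c + 3)*(c + 4)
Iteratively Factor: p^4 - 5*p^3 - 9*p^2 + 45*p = (p + 3)*(p^3 - 8*p^2 + 15*p) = (p - 5)*(p + 3)*(p^2 - 3*p) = (p - 5)*(p - 3)*(p + 3)*(p)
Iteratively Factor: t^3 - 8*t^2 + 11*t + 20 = (t + 1)*(t^2 - 9*t + 20) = (t - 4)*(t + 1)*(t - 5)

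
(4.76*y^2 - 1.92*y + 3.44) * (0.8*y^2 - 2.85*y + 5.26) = 3.808*y^4 - 15.102*y^3 + 33.2616*y^2 - 19.9032*y + 18.0944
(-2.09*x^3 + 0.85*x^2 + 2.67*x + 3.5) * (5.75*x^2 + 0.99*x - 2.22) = -12.0175*x^5 + 2.8184*x^4 + 20.8338*x^3 + 20.8813*x^2 - 2.4624*x - 7.77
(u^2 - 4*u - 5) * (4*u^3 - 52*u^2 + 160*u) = 4*u^5 - 68*u^4 + 348*u^3 - 380*u^2 - 800*u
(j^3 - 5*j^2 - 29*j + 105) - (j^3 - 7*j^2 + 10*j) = 2*j^2 - 39*j + 105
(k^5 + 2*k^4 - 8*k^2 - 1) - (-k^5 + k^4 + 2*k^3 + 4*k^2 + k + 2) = 2*k^5 + k^4 - 2*k^3 - 12*k^2 - k - 3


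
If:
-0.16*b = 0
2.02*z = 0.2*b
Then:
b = 0.00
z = 0.00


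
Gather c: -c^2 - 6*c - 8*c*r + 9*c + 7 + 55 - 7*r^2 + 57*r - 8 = -c^2 + c*(3 - 8*r) - 7*r^2 + 57*r + 54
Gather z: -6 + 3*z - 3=3*z - 9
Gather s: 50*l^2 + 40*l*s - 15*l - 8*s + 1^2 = 50*l^2 - 15*l + s*(40*l - 8) + 1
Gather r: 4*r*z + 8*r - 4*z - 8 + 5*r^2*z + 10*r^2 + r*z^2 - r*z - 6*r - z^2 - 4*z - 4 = r^2*(5*z + 10) + r*(z^2 + 3*z + 2) - z^2 - 8*z - 12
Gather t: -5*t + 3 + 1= 4 - 5*t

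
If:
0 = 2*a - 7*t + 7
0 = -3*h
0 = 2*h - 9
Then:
No Solution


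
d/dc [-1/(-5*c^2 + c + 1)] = (1 - 10*c)/(-5*c^2 + c + 1)^2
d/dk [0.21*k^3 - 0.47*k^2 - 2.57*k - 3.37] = 0.63*k^2 - 0.94*k - 2.57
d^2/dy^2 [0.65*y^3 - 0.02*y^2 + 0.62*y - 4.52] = 3.9*y - 0.04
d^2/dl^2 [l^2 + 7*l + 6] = 2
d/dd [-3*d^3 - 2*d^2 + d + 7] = -9*d^2 - 4*d + 1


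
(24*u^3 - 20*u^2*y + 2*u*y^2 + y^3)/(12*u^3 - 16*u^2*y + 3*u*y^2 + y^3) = (-2*u + y)/(-u + y)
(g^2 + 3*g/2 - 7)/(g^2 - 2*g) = (g + 7/2)/g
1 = 1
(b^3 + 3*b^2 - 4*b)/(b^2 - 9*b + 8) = b*(b + 4)/(b - 8)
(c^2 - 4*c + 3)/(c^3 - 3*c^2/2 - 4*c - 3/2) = 2*(c - 1)/(2*c^2 + 3*c + 1)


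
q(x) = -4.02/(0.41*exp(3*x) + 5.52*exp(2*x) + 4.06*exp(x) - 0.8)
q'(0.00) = 0.78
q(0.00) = -0.44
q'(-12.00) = 0.00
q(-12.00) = 5.03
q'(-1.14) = 8.56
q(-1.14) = -3.73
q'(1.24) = 0.09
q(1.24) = -0.04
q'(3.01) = 0.00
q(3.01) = -0.00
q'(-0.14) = 0.99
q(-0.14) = -0.56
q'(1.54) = 0.05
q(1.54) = -0.02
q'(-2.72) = 4.91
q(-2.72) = 7.91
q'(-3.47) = 1.23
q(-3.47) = 6.02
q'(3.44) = 0.00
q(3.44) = -0.00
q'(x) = -4.02*(-1.23*exp(3*x) - 11.04*exp(2*x) - 4.06*exp(x))/(0.41*exp(3*x) + 5.52*exp(2*x) + 4.06*exp(x) - 0.8)^2 = (4.9446*exp(2*x) + 44.3808*exp(x) + 16.3212)*exp(x)/(0.41*exp(3*x) + 5.52*exp(2*x) + 4.06*exp(x) - 0.8)^2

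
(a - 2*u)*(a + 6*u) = a^2 + 4*a*u - 12*u^2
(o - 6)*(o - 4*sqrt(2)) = o^2 - 6*o - 4*sqrt(2)*o + 24*sqrt(2)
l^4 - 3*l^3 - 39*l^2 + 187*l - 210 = (l - 5)*(l - 3)*(l - 2)*(l + 7)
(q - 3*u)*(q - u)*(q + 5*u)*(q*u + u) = q^4*u + q^3*u^2 + q^3*u - 17*q^2*u^3 + q^2*u^2 + 15*q*u^4 - 17*q*u^3 + 15*u^4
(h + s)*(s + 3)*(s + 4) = h*s^2 + 7*h*s + 12*h + s^3 + 7*s^2 + 12*s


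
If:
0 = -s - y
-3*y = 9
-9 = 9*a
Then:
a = -1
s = 3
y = -3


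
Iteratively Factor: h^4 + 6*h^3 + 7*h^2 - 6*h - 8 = (h - 1)*(h^3 + 7*h^2 + 14*h + 8) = (h - 1)*(h + 4)*(h^2 + 3*h + 2) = (h - 1)*(h + 2)*(h + 4)*(h + 1)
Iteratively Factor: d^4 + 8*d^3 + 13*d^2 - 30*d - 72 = (d + 3)*(d^3 + 5*d^2 - 2*d - 24) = (d + 3)^2*(d^2 + 2*d - 8) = (d + 3)^2*(d + 4)*(d - 2)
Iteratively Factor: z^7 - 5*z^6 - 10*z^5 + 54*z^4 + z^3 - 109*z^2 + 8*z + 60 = (z + 3)*(z^6 - 8*z^5 + 14*z^4 + 12*z^3 - 35*z^2 - 4*z + 20) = (z + 1)*(z + 3)*(z^5 - 9*z^4 + 23*z^3 - 11*z^2 - 24*z + 20) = (z - 2)*(z + 1)*(z + 3)*(z^4 - 7*z^3 + 9*z^2 + 7*z - 10) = (z - 2)*(z - 1)*(z + 1)*(z + 3)*(z^3 - 6*z^2 + 3*z + 10) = (z - 5)*(z - 2)*(z - 1)*(z + 1)*(z + 3)*(z^2 - z - 2) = (z - 5)*(z - 2)^2*(z - 1)*(z + 1)*(z + 3)*(z + 1)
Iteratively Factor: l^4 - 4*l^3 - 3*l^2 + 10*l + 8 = (l - 4)*(l^3 - 3*l - 2) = (l - 4)*(l + 1)*(l^2 - l - 2) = (l - 4)*(l + 1)^2*(l - 2)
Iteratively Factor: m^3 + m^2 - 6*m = (m - 2)*(m^2 + 3*m) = (m - 2)*(m + 3)*(m)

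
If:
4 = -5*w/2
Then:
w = -8/5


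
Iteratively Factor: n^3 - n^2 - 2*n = (n - 2)*(n^2 + n) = (n - 2)*(n + 1)*(n)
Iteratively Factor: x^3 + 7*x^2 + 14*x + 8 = (x + 4)*(x^2 + 3*x + 2) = (x + 1)*(x + 4)*(x + 2)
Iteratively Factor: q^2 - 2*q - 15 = (q - 5)*(q + 3)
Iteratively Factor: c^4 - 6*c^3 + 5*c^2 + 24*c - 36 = (c - 3)*(c^3 - 3*c^2 - 4*c + 12) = (c - 3)*(c - 2)*(c^2 - c - 6) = (c - 3)^2*(c - 2)*(c + 2)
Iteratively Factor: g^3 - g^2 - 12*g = (g)*(g^2 - g - 12) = g*(g - 4)*(g + 3)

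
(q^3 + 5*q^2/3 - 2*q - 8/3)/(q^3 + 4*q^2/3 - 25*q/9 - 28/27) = 9*(q^2 + 3*q + 2)/(9*q^2 + 24*q + 7)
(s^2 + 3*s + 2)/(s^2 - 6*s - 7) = (s + 2)/(s - 7)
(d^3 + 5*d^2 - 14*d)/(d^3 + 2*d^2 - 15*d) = (d^2 + 5*d - 14)/(d^2 + 2*d - 15)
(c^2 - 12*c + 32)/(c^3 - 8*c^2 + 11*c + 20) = (c - 8)/(c^2 - 4*c - 5)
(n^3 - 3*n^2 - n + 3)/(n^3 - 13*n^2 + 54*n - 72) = (n^2 - 1)/(n^2 - 10*n + 24)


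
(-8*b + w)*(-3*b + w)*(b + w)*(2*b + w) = 48*b^4 + 50*b^3*w - 7*b^2*w^2 - 8*b*w^3 + w^4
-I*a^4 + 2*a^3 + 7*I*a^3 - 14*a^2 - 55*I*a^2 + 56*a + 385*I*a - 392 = (a - 7)*(a - 7*I)*(a + 8*I)*(-I*a + 1)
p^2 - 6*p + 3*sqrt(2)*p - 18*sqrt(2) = (p - 6)*(p + 3*sqrt(2))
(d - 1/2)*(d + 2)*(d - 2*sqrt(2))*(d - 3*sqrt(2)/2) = d^4 - 7*sqrt(2)*d^3/2 + 3*d^3/2 - 21*sqrt(2)*d^2/4 + 5*d^2 + 7*sqrt(2)*d/2 + 9*d - 6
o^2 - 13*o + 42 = (o - 7)*(o - 6)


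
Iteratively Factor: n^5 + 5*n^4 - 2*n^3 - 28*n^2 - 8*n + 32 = (n + 2)*(n^4 + 3*n^3 - 8*n^2 - 12*n + 16) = (n + 2)^2*(n^3 + n^2 - 10*n + 8) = (n - 1)*(n + 2)^2*(n^2 + 2*n - 8) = (n - 2)*(n - 1)*(n + 2)^2*(n + 4)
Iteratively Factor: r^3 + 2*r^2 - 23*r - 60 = (r + 3)*(r^2 - r - 20) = (r + 3)*(r + 4)*(r - 5)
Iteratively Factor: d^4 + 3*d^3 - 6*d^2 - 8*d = (d)*(d^3 + 3*d^2 - 6*d - 8) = d*(d + 1)*(d^2 + 2*d - 8) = d*(d - 2)*(d + 1)*(d + 4)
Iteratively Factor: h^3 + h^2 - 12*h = (h)*(h^2 + h - 12) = h*(h - 3)*(h + 4)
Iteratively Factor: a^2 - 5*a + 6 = (a - 3)*(a - 2)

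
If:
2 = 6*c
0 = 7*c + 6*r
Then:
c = 1/3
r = -7/18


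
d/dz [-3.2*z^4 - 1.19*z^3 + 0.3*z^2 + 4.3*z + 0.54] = -12.8*z^3 - 3.57*z^2 + 0.6*z + 4.3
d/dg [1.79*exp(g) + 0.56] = 1.79*exp(g)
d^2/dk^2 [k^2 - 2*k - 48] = 2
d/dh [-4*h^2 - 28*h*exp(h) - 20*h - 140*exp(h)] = -28*h*exp(h) - 8*h - 168*exp(h) - 20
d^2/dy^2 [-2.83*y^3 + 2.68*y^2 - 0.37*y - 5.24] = 5.36 - 16.98*y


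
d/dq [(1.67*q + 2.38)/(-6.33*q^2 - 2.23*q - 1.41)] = (10.5711*q^2 + 30.1308*q + 2.9527)/(40.0689*q^4 + 28.2318*q^3 + 22.8235*q^2 + 6.2886*q + 1.9881)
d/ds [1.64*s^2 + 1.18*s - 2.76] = 3.28*s + 1.18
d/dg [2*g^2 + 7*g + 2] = 4*g + 7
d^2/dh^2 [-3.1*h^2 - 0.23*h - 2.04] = -6.20000000000000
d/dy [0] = 0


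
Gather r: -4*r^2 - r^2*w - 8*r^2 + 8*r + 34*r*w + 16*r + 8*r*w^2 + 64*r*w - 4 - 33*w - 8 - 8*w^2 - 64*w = r^2*(-w - 12) + r*(8*w^2 + 98*w + 24) - 8*w^2 - 97*w - 12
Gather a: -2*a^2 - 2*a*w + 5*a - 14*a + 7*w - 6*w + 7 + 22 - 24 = -2*a^2 + a*(-2*w - 9) + w + 5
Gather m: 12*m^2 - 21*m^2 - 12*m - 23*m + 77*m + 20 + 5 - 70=-9*m^2 + 42*m - 45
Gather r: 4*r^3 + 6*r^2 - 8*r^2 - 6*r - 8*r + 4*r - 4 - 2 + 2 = 4*r^3 - 2*r^2 - 10*r - 4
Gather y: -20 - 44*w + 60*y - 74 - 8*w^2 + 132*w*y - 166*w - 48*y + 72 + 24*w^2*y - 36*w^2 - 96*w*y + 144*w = -44*w^2 - 66*w + y*(24*w^2 + 36*w + 12) - 22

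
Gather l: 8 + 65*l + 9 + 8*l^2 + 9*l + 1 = 8*l^2 + 74*l + 18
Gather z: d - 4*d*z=-4*d*z + d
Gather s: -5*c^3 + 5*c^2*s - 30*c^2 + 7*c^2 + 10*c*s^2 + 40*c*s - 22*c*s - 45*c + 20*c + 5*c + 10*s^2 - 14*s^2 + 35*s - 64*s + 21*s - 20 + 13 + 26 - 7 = -5*c^3 - 23*c^2 - 20*c + s^2*(10*c - 4) + s*(5*c^2 + 18*c - 8) + 12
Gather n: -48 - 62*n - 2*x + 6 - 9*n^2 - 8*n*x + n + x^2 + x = -9*n^2 + n*(-8*x - 61) + x^2 - x - 42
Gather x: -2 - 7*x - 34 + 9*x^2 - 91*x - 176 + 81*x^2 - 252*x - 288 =90*x^2 - 350*x - 500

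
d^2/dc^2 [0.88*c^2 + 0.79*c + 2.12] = 1.76000000000000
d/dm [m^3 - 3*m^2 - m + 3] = 3*m^2 - 6*m - 1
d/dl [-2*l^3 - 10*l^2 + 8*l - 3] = -6*l^2 - 20*l + 8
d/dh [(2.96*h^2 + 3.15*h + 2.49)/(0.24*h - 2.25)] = (0.7104*h^2 - 13.32*h - 7.6851)/(0.0576*h^2 - 1.08*h + 5.0625)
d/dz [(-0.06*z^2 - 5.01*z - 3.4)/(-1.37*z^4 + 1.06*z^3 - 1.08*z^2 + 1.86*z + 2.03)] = (-0.1644*z^5 - 20.5275*z^4 - 8.0108*z^3 + 5.2896*z^2 - 7.5876*z - 3.8463)/(1.8769*z^8 - 2.9044*z^7 + 4.0828*z^6 - 7.386*z^5 - 0.452599999999999*z^4 + 0.285999999999999*z^3 - 0.9252*z^2 + 7.5516*z + 4.1209)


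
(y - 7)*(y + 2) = y^2 - 5*y - 14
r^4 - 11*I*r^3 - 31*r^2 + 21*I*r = r*(r - 7*I)*(r - 3*I)*(r - I)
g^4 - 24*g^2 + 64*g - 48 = (g - 2)^3*(g + 6)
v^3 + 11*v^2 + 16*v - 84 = (v - 2)*(v + 6)*(v + 7)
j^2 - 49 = (j - 7)*(j + 7)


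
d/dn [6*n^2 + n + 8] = 12*n + 1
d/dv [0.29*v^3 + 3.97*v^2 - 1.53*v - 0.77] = 0.87*v^2 + 7.94*v - 1.53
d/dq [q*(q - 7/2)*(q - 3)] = 3*q^2 - 13*q + 21/2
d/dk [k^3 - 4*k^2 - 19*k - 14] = 3*k^2 - 8*k - 19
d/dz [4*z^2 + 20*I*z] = 8*z + 20*I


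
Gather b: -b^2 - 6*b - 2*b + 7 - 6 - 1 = -b^2 - 8*b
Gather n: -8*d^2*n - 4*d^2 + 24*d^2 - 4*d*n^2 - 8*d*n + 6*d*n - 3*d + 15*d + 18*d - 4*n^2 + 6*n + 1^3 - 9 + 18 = 20*d^2 + 30*d + n^2*(-4*d - 4) + n*(-8*d^2 - 2*d + 6) + 10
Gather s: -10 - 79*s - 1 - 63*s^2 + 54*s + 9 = -63*s^2 - 25*s - 2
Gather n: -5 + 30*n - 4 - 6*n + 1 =24*n - 8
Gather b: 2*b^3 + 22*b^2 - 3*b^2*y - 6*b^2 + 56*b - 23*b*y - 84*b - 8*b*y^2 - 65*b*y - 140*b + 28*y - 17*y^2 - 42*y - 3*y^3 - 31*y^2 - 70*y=2*b^3 + b^2*(16 - 3*y) + b*(-8*y^2 - 88*y - 168) - 3*y^3 - 48*y^2 - 84*y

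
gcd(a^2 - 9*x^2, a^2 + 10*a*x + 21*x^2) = a + 3*x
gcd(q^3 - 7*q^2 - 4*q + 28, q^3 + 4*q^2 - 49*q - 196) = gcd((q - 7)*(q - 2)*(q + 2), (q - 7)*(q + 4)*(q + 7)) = q - 7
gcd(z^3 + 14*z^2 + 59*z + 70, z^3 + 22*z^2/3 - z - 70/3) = z^2 + 9*z + 14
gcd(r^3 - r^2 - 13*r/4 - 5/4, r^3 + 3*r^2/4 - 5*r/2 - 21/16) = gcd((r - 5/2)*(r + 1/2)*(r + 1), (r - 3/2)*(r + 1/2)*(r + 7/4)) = r + 1/2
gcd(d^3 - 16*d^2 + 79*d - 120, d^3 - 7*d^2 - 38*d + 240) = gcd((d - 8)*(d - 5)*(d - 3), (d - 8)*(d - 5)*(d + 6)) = d^2 - 13*d + 40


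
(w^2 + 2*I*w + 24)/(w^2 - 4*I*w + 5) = (w^2 + 2*I*w + 24)/(w^2 - 4*I*w + 5)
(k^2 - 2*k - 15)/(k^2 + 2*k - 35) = (k + 3)/(k + 7)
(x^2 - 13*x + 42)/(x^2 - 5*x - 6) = (x - 7)/(x + 1)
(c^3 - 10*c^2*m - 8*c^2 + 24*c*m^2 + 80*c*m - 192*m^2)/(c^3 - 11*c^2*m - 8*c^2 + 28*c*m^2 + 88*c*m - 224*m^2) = (c - 6*m)/(c - 7*m)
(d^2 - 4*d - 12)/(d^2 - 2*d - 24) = (d + 2)/(d + 4)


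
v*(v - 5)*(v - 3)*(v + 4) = v^4 - 4*v^3 - 17*v^2 + 60*v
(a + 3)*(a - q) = a^2 - a*q + 3*a - 3*q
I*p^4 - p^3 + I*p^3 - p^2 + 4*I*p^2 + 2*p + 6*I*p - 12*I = (p + 2)*(p - 2*I)*(p + 3*I)*(I*p - I)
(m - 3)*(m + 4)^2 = m^3 + 5*m^2 - 8*m - 48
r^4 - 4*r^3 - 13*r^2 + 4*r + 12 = (r - 6)*(r - 1)*(r + 1)*(r + 2)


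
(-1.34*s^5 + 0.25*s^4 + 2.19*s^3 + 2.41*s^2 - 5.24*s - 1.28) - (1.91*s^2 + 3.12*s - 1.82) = -1.34*s^5 + 0.25*s^4 + 2.19*s^3 + 0.5*s^2 - 8.36*s + 0.54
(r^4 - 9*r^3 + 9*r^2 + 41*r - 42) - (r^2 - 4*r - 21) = r^4 - 9*r^3 + 8*r^2 + 45*r - 21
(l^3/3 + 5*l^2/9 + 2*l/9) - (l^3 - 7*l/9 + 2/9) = -2*l^3/3 + 5*l^2/9 + l - 2/9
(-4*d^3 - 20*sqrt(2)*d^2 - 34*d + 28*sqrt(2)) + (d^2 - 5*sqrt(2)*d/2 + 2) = -4*d^3 - 20*sqrt(2)*d^2 + d^2 - 34*d - 5*sqrt(2)*d/2 + 2 + 28*sqrt(2)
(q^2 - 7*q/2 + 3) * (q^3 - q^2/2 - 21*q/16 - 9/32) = q^5 - 4*q^4 + 55*q^3/16 + 45*q^2/16 - 189*q/64 - 27/32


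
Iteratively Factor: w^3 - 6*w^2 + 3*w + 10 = (w - 5)*(w^2 - w - 2) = (w - 5)*(w - 2)*(w + 1)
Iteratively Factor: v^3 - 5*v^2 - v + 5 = (v - 1)*(v^2 - 4*v - 5) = (v - 5)*(v - 1)*(v + 1)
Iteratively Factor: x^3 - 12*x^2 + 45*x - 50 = (x - 2)*(x^2 - 10*x + 25) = (x - 5)*(x - 2)*(x - 5)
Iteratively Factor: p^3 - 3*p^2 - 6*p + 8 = (p - 1)*(p^2 - 2*p - 8) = (p - 1)*(p + 2)*(p - 4)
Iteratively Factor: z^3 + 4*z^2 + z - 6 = (z + 3)*(z^2 + z - 2) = (z + 2)*(z + 3)*(z - 1)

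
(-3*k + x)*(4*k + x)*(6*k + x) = -72*k^3 - 6*k^2*x + 7*k*x^2 + x^3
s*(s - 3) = s^2 - 3*s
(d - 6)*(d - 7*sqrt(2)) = d^2 - 7*sqrt(2)*d - 6*d + 42*sqrt(2)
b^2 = b^2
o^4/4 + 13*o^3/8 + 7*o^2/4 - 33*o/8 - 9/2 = (o/4 + 1)*(o - 3/2)*(o + 1)*(o + 3)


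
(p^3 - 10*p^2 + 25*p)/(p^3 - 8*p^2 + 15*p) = (p - 5)/(p - 3)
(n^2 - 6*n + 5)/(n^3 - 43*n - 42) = (-n^2 + 6*n - 5)/(-n^3 + 43*n + 42)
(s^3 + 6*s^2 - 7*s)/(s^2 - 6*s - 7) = s*(-s^2 - 6*s + 7)/(-s^2 + 6*s + 7)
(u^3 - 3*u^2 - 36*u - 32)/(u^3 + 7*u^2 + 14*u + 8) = (u - 8)/(u + 2)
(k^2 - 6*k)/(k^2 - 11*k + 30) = k/(k - 5)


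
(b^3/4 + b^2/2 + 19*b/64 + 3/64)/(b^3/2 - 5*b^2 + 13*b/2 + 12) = (16*b^2 + 16*b + 3)/(32*(b^2 - 11*b + 24))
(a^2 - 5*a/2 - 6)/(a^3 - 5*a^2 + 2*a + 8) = (a + 3/2)/(a^2 - a - 2)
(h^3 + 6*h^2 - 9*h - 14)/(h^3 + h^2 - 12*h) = (h^3 + 6*h^2 - 9*h - 14)/(h*(h^2 + h - 12))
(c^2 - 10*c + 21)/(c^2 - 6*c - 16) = (-c^2 + 10*c - 21)/(-c^2 + 6*c + 16)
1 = 1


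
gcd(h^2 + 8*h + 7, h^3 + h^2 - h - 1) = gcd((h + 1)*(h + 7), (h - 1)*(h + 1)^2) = h + 1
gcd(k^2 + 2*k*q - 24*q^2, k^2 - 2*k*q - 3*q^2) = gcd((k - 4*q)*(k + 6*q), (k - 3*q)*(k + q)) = 1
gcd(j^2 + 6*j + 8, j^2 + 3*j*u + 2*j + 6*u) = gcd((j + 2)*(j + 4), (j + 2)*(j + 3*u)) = j + 2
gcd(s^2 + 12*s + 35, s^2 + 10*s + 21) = s + 7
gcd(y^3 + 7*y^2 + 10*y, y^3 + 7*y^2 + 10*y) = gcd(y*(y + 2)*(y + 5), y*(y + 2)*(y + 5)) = y^3 + 7*y^2 + 10*y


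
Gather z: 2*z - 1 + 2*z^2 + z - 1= 2*z^2 + 3*z - 2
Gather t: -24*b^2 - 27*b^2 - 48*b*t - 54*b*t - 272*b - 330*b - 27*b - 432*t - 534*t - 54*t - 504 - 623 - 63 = -51*b^2 - 629*b + t*(-102*b - 1020) - 1190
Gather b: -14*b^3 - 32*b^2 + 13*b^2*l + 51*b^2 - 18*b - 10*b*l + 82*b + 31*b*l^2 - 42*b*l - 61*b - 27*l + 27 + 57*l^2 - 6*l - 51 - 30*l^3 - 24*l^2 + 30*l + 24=-14*b^3 + b^2*(13*l + 19) + b*(31*l^2 - 52*l + 3) - 30*l^3 + 33*l^2 - 3*l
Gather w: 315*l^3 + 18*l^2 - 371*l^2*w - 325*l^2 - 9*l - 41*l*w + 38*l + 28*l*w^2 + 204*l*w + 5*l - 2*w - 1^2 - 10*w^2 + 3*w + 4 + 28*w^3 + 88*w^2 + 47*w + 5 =315*l^3 - 307*l^2 + 34*l + 28*w^3 + w^2*(28*l + 78) + w*(-371*l^2 + 163*l + 48) + 8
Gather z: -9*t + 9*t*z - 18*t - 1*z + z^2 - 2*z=-27*t + z^2 + z*(9*t - 3)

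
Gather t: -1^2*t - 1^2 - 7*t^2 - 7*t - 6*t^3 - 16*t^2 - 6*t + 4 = -6*t^3 - 23*t^2 - 14*t + 3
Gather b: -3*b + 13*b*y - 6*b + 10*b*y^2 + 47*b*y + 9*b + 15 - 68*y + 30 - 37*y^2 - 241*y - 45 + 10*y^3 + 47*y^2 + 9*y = b*(10*y^2 + 60*y) + 10*y^3 + 10*y^2 - 300*y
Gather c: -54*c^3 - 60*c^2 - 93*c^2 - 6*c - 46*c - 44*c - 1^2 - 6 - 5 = -54*c^3 - 153*c^2 - 96*c - 12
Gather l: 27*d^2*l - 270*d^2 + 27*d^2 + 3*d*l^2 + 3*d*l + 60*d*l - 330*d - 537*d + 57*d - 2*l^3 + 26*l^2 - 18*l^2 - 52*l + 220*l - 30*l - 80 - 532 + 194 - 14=-243*d^2 - 810*d - 2*l^3 + l^2*(3*d + 8) + l*(27*d^2 + 63*d + 138) - 432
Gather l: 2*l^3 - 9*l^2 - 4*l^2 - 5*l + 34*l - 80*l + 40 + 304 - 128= 2*l^3 - 13*l^2 - 51*l + 216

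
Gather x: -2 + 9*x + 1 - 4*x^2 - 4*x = -4*x^2 + 5*x - 1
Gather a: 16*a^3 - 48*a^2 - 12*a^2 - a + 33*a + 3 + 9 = 16*a^3 - 60*a^2 + 32*a + 12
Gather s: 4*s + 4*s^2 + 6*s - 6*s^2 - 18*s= -2*s^2 - 8*s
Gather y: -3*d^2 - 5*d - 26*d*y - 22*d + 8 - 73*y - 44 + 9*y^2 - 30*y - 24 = -3*d^2 - 27*d + 9*y^2 + y*(-26*d - 103) - 60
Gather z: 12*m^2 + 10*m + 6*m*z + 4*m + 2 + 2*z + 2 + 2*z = 12*m^2 + 14*m + z*(6*m + 4) + 4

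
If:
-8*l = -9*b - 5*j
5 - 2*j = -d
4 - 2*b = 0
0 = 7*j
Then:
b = 2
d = -5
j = 0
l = 9/4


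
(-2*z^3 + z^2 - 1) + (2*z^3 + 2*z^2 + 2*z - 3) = 3*z^2 + 2*z - 4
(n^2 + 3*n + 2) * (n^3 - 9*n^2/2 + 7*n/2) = n^5 - 3*n^4/2 - 8*n^3 + 3*n^2/2 + 7*n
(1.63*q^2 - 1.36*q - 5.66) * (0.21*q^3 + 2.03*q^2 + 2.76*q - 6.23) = 0.3423*q^5 + 3.0233*q^4 + 0.549399999999999*q^3 - 25.3983*q^2 - 7.1488*q + 35.2618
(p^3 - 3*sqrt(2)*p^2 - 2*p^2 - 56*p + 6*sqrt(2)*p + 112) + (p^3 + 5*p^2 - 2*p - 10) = 2*p^3 - 3*sqrt(2)*p^2 + 3*p^2 - 58*p + 6*sqrt(2)*p + 102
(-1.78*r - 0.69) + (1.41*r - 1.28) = -0.37*r - 1.97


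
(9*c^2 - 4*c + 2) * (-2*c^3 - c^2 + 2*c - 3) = -18*c^5 - c^4 + 18*c^3 - 37*c^2 + 16*c - 6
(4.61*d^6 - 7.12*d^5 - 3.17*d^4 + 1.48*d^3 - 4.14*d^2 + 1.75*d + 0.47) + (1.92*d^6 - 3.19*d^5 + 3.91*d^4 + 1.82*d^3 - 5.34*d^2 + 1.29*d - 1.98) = 6.53*d^6 - 10.31*d^5 + 0.74*d^4 + 3.3*d^3 - 9.48*d^2 + 3.04*d - 1.51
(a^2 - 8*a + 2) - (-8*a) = a^2 + 2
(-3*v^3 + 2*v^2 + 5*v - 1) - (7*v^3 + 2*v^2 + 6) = -10*v^3 + 5*v - 7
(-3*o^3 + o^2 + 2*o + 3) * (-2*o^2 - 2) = 6*o^5 - 2*o^4 + 2*o^3 - 8*o^2 - 4*o - 6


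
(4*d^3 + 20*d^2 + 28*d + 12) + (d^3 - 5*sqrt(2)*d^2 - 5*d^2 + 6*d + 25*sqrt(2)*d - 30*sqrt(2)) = 5*d^3 - 5*sqrt(2)*d^2 + 15*d^2 + 34*d + 25*sqrt(2)*d - 30*sqrt(2) + 12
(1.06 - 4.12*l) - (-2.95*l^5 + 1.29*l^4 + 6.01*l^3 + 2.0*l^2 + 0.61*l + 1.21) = 2.95*l^5 - 1.29*l^4 - 6.01*l^3 - 2.0*l^2 - 4.73*l - 0.15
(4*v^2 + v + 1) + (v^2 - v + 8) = 5*v^2 + 9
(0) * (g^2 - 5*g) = 0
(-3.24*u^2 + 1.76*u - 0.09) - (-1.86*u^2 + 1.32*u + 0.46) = -1.38*u^2 + 0.44*u - 0.55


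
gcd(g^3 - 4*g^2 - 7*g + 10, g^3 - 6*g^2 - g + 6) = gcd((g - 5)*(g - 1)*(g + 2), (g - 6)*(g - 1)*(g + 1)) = g - 1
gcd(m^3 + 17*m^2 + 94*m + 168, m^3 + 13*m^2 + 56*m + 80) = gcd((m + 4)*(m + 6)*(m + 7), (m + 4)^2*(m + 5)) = m + 4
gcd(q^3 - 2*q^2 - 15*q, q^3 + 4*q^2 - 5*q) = q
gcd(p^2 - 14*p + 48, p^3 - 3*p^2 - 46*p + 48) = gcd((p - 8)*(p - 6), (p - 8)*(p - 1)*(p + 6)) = p - 8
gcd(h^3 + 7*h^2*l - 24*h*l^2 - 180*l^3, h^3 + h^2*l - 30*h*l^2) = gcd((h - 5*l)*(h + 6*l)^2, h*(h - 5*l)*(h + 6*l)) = h^2 + h*l - 30*l^2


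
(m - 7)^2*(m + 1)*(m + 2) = m^4 - 11*m^3 + 9*m^2 + 119*m + 98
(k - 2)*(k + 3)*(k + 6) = k^3 + 7*k^2 - 36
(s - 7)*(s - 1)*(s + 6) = s^3 - 2*s^2 - 41*s + 42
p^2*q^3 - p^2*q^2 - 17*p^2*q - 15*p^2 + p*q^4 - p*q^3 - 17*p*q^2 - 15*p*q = (p + q)*(q - 5)*(q + 3)*(p*q + p)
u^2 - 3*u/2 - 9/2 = (u - 3)*(u + 3/2)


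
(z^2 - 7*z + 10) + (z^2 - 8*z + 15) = 2*z^2 - 15*z + 25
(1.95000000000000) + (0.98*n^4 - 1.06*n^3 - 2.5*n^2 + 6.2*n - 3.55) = 0.98*n^4 - 1.06*n^3 - 2.5*n^2 + 6.2*n - 1.6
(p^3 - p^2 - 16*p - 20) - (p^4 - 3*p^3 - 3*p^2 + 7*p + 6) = -p^4 + 4*p^3 + 2*p^2 - 23*p - 26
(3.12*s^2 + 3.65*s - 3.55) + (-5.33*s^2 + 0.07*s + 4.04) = -2.21*s^2 + 3.72*s + 0.49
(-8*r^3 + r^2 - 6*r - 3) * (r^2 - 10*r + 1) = -8*r^5 + 81*r^4 - 24*r^3 + 58*r^2 + 24*r - 3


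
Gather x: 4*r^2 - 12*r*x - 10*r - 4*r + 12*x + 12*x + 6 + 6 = 4*r^2 - 14*r + x*(24 - 12*r) + 12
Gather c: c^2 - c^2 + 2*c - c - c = 0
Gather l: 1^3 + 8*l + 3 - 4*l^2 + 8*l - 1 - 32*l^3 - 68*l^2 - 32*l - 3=-32*l^3 - 72*l^2 - 16*l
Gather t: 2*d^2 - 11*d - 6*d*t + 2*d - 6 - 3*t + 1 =2*d^2 - 9*d + t*(-6*d - 3) - 5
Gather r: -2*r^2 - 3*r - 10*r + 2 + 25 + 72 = -2*r^2 - 13*r + 99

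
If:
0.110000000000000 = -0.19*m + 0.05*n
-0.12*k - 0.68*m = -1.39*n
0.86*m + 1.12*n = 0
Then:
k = 7.01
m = -0.48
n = 0.37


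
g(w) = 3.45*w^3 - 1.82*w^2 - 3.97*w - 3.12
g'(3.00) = 78.26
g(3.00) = 61.74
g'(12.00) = 1442.75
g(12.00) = 5648.76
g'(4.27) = 169.20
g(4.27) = 215.34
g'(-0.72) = 4.02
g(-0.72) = -2.49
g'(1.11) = 4.74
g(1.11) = -5.05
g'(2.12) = 34.83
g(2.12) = 13.16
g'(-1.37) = 20.44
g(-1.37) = -9.97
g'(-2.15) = 51.70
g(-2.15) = -37.28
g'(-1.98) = 43.81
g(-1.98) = -29.17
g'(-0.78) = 5.17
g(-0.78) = -2.77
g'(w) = 10.35*w^2 - 3.64*w - 3.97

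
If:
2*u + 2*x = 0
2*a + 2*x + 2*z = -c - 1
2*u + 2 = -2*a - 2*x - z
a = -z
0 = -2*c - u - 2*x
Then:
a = -2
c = 1/3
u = 2/3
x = -2/3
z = 2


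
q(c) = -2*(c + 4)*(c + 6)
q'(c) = -4*c - 20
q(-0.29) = -42.37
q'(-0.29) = -18.84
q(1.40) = -79.92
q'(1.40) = -25.60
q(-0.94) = -30.97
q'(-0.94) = -16.24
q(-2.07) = -15.17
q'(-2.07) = -11.72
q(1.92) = -93.77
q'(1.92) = -27.68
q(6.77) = -275.07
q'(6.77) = -47.08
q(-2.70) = -8.58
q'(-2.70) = -9.20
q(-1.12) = -28.11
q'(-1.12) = -15.52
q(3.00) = -126.00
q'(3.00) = -32.00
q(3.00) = -126.00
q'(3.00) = -32.00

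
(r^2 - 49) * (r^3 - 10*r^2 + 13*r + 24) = r^5 - 10*r^4 - 36*r^3 + 514*r^2 - 637*r - 1176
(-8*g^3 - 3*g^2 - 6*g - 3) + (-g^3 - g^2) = -9*g^3 - 4*g^2 - 6*g - 3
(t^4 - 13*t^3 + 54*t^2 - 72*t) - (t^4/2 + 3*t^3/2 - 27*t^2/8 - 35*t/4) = t^4/2 - 29*t^3/2 + 459*t^2/8 - 253*t/4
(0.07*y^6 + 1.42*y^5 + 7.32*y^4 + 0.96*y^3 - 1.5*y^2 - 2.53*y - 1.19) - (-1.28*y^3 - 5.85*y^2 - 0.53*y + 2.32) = 0.07*y^6 + 1.42*y^5 + 7.32*y^4 + 2.24*y^3 + 4.35*y^2 - 2.0*y - 3.51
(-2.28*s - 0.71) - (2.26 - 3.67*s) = 1.39*s - 2.97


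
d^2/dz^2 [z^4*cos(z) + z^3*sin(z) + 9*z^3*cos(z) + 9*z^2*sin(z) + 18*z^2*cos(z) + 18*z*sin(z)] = -z^4*cos(z) - 9*sqrt(2)*z^3*sin(z + pi/4) - 63*z^2*sin(z) - 84*z*sin(z) + 90*z*cos(z) + 18*sin(z) + 72*cos(z)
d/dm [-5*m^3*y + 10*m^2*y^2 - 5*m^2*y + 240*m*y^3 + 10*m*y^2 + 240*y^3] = 5*y*(-3*m^2 + 4*m*y - 2*m + 48*y^2 + 2*y)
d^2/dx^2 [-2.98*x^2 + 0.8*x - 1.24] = -5.96000000000000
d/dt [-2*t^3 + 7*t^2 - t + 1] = -6*t^2 + 14*t - 1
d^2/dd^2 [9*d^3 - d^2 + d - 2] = 54*d - 2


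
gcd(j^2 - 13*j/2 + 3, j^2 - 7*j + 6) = j - 6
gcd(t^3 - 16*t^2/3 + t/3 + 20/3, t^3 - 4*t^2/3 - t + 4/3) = t^2 - t/3 - 4/3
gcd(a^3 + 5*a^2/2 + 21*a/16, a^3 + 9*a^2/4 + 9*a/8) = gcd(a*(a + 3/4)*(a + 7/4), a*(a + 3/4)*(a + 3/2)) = a^2 + 3*a/4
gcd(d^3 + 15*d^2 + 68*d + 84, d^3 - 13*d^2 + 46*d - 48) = 1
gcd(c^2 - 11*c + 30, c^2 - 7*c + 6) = c - 6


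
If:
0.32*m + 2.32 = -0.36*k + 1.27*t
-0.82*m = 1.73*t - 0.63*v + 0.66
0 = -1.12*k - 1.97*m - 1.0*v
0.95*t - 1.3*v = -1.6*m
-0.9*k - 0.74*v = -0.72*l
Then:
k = -13.07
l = -10.87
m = 4.73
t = -0.69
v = 5.32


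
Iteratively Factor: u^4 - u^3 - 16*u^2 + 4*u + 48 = (u + 2)*(u^3 - 3*u^2 - 10*u + 24) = (u - 2)*(u + 2)*(u^2 - u - 12) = (u - 4)*(u - 2)*(u + 2)*(u + 3)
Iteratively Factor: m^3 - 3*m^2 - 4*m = (m + 1)*(m^2 - 4*m) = m*(m + 1)*(m - 4)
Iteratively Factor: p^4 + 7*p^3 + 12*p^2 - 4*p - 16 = (p + 2)*(p^3 + 5*p^2 + 2*p - 8) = (p + 2)*(p + 4)*(p^2 + p - 2) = (p + 2)^2*(p + 4)*(p - 1)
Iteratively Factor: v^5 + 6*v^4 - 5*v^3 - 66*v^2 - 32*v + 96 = (v + 4)*(v^4 + 2*v^3 - 13*v^2 - 14*v + 24) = (v + 2)*(v + 4)*(v^3 - 13*v + 12) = (v + 2)*(v + 4)^2*(v^2 - 4*v + 3) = (v - 1)*(v + 2)*(v + 4)^2*(v - 3)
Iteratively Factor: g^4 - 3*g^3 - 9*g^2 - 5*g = (g + 1)*(g^3 - 4*g^2 - 5*g) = g*(g + 1)*(g^2 - 4*g - 5) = g*(g + 1)^2*(g - 5)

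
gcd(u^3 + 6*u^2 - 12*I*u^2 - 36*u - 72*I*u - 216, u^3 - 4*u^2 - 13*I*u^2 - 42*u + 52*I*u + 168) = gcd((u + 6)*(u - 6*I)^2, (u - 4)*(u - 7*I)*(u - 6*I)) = u - 6*I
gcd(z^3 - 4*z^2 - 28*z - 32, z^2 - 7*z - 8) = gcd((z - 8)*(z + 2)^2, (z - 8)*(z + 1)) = z - 8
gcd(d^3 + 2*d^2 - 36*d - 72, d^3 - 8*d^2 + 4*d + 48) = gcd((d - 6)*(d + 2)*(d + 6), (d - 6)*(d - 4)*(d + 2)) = d^2 - 4*d - 12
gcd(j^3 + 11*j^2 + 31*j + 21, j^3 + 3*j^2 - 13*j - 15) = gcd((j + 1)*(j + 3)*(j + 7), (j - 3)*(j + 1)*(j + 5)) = j + 1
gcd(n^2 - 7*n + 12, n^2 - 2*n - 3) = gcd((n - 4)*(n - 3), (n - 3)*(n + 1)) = n - 3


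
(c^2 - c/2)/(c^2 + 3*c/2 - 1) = c/(c + 2)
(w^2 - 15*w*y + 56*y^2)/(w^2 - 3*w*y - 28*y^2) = (w - 8*y)/(w + 4*y)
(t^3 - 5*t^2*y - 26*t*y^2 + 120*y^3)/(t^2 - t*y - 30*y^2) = t - 4*y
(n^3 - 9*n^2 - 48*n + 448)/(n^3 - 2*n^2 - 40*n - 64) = (n^2 - n - 56)/(n^2 + 6*n + 8)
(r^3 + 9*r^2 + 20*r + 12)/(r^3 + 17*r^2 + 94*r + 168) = (r^2 + 3*r + 2)/(r^2 + 11*r + 28)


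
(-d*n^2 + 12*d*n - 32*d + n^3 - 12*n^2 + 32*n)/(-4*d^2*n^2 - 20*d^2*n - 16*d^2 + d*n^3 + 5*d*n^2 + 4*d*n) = (d*n^2 - 12*d*n + 32*d - n^3 + 12*n^2 - 32*n)/(d*(4*d*n^2 + 20*d*n + 16*d - n^3 - 5*n^2 - 4*n))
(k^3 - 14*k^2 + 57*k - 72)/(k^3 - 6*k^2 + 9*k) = (k - 8)/k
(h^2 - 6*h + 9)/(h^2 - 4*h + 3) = (h - 3)/(h - 1)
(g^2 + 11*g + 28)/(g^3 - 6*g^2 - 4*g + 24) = (g^2 + 11*g + 28)/(g^3 - 6*g^2 - 4*g + 24)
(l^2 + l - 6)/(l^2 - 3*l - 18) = (l - 2)/(l - 6)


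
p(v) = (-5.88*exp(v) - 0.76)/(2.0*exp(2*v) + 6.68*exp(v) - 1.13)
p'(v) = (-5.88*exp(v) - 0.76)*(-4.0*exp(2*v) - 6.68*exp(v))/(2.0*exp(2*v) + 6.68*exp(v) - 1.13)^2 - 5.88*exp(v)/(2.0*exp(2*v) + 6.68*exp(v) - 1.13) = (11.76*exp(2*v) + 3.04*exp(v) + 11.7212)*exp(v)/(4.0*exp(4*v) + 26.72*exp(3*v) + 40.1024*exp(2*v) - 15.0968*exp(v) + 1.2769)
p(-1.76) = -22.58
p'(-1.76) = 351.94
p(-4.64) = 0.77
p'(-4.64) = 0.10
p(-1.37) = -3.24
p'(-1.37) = 6.94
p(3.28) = -0.10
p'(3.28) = 0.09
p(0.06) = -0.85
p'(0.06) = 0.44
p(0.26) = -0.77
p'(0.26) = 0.39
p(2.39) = -0.21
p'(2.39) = 0.16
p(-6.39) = 0.69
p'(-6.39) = 0.02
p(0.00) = -0.88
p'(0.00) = 0.47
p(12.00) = 0.00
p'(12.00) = 0.00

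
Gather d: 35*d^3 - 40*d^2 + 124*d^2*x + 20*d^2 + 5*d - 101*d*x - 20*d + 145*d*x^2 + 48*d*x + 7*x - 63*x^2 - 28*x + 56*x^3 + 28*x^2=35*d^3 + d^2*(124*x - 20) + d*(145*x^2 - 53*x - 15) + 56*x^3 - 35*x^2 - 21*x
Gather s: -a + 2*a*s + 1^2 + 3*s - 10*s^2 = -a - 10*s^2 + s*(2*a + 3) + 1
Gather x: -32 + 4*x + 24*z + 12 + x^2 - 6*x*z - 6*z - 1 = x^2 + x*(4 - 6*z) + 18*z - 21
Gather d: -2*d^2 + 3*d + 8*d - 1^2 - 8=-2*d^2 + 11*d - 9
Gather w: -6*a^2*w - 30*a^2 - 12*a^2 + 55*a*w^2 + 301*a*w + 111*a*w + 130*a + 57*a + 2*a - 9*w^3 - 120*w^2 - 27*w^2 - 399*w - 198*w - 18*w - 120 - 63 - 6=-42*a^2 + 189*a - 9*w^3 + w^2*(55*a - 147) + w*(-6*a^2 + 412*a - 615) - 189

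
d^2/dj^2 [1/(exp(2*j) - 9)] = 4*(exp(2*j) + 9)*exp(2*j)/(exp(2*j) - 9)^3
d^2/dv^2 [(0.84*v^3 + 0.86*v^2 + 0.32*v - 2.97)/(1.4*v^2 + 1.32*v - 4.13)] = (-3.5527136788005e-15*v^4 + 10.716832*v^3 - 32.568144*v^2 + 64.136856*v - 11.868044)/(2.744*v^6 + 7.7616*v^5 - 16.96632*v^4 - 43.493472*v^3 + 50.050644*v^2 + 67.545324*v - 70.444997)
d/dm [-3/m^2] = 6/m^3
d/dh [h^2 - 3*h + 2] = 2*h - 3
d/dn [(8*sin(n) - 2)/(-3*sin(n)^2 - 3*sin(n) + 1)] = 2*(12*sin(n)^2 - 6*sin(n) + 1)*cos(n)/(3*sin(n)^2 + 3*sin(n) - 1)^2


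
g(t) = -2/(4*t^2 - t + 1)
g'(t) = -2*(1 - 8*t)/(4*t^2 - t + 1)^2 = 2*(8*t - 1)/(4*t^2 - t + 1)^2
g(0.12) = -2.13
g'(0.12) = -0.09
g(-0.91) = -0.38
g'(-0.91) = -0.61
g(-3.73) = -0.03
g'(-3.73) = -0.02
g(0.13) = -2.13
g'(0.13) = 0.09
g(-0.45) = -0.88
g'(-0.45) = -1.80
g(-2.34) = -0.08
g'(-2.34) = -0.06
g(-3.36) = -0.04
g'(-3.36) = -0.02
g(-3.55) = -0.04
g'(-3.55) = -0.02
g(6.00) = -0.01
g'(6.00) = 0.00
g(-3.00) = -0.05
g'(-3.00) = -0.03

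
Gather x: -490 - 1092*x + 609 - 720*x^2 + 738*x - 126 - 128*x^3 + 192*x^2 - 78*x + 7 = -128*x^3 - 528*x^2 - 432*x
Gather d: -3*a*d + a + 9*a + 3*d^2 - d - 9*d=10*a + 3*d^2 + d*(-3*a - 10)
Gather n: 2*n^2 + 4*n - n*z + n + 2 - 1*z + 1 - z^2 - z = 2*n^2 + n*(5 - z) - z^2 - 2*z + 3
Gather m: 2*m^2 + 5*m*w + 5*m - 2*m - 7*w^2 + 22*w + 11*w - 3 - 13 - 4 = 2*m^2 + m*(5*w + 3) - 7*w^2 + 33*w - 20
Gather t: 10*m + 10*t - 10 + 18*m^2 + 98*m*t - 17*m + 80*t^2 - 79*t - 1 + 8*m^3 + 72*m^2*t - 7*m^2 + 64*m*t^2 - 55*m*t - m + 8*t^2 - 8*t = 8*m^3 + 11*m^2 - 8*m + t^2*(64*m + 88) + t*(72*m^2 + 43*m - 77) - 11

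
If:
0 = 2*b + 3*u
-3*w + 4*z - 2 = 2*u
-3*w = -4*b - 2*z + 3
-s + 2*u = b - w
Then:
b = 3*z/4 + 3/8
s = -z/12 - 11/8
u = -z/2 - 1/4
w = 5*z/3 - 1/2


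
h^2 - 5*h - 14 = (h - 7)*(h + 2)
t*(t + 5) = t^2 + 5*t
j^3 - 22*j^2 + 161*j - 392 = (j - 8)*(j - 7)^2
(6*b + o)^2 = 36*b^2 + 12*b*o + o^2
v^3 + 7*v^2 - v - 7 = (v - 1)*(v + 1)*(v + 7)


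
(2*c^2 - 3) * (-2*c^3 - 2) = -4*c^5 + 6*c^3 - 4*c^2 + 6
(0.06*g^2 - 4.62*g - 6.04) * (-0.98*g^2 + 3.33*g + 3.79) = -0.0588*g^4 + 4.7274*g^3 - 9.238*g^2 - 37.623*g - 22.8916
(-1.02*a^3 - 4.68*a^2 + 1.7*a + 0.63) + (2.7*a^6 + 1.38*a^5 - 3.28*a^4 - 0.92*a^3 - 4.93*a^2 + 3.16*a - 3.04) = 2.7*a^6 + 1.38*a^5 - 3.28*a^4 - 1.94*a^3 - 9.61*a^2 + 4.86*a - 2.41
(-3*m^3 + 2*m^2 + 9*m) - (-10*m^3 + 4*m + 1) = 7*m^3 + 2*m^2 + 5*m - 1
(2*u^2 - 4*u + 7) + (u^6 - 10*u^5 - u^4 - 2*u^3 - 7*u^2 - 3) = u^6 - 10*u^5 - u^4 - 2*u^3 - 5*u^2 - 4*u + 4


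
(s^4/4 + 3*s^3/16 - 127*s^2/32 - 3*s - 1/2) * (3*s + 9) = 3*s^5/4 + 45*s^4/16 - 327*s^3/32 - 1431*s^2/32 - 57*s/2 - 9/2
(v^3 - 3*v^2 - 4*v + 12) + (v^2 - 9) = v^3 - 2*v^2 - 4*v + 3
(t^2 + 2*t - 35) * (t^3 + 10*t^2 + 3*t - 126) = t^5 + 12*t^4 - 12*t^3 - 470*t^2 - 357*t + 4410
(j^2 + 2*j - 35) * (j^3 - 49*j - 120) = j^5 + 2*j^4 - 84*j^3 - 218*j^2 + 1475*j + 4200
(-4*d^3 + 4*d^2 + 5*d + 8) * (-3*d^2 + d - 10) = 12*d^5 - 16*d^4 + 29*d^3 - 59*d^2 - 42*d - 80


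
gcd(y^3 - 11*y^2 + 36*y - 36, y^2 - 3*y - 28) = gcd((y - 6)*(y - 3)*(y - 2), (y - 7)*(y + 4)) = 1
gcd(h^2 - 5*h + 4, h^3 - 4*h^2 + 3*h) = h - 1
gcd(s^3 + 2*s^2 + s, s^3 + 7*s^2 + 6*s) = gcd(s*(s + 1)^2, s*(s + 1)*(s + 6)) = s^2 + s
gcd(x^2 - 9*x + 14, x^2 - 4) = x - 2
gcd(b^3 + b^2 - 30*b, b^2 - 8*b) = b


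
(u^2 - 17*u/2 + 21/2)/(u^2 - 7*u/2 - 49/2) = (2*u - 3)/(2*u + 7)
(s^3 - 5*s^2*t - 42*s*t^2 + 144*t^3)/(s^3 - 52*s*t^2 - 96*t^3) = (s - 3*t)/(s + 2*t)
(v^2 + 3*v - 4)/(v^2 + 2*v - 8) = (v - 1)/(v - 2)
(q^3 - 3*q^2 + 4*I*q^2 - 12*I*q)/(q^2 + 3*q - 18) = q*(q + 4*I)/(q + 6)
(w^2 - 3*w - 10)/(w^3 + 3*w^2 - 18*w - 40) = (w - 5)/(w^2 + w - 20)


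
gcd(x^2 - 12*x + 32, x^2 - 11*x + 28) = x - 4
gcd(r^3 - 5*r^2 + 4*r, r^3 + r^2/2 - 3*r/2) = r^2 - r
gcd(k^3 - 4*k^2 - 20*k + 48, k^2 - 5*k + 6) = k - 2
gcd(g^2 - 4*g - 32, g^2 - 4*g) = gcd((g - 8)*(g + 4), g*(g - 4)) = 1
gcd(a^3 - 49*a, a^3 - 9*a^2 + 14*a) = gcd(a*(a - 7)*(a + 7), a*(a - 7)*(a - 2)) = a^2 - 7*a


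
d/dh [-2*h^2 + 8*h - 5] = 8 - 4*h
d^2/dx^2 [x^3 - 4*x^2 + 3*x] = 6*x - 8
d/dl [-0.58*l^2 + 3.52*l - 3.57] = 3.52 - 1.16*l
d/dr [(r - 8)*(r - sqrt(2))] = 2*r - 8 - sqrt(2)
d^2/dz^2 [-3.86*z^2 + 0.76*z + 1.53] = -7.72000000000000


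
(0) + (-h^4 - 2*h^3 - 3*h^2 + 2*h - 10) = -h^4 - 2*h^3 - 3*h^2 + 2*h - 10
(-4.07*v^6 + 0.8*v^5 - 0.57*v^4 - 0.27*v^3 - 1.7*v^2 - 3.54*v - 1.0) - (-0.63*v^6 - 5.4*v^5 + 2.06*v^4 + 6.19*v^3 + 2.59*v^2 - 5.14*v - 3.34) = -3.44*v^6 + 6.2*v^5 - 2.63*v^4 - 6.46*v^3 - 4.29*v^2 + 1.6*v + 2.34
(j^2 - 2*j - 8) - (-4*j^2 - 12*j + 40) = 5*j^2 + 10*j - 48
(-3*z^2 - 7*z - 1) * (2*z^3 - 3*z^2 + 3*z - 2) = -6*z^5 - 5*z^4 + 10*z^3 - 12*z^2 + 11*z + 2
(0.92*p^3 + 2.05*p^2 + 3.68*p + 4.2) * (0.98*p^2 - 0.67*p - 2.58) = 0.9016*p^5 + 1.3926*p^4 - 0.1407*p^3 - 3.6386*p^2 - 12.3084*p - 10.836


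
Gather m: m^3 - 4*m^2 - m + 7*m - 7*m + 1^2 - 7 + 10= m^3 - 4*m^2 - m + 4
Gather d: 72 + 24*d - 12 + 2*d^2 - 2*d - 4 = 2*d^2 + 22*d + 56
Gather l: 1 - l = 1 - l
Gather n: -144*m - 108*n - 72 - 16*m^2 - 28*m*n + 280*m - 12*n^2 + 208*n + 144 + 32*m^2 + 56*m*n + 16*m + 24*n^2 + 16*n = 16*m^2 + 152*m + 12*n^2 + n*(28*m + 116) + 72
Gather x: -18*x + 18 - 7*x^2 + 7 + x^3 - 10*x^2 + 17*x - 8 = x^3 - 17*x^2 - x + 17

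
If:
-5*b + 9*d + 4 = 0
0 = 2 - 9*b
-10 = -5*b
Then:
No Solution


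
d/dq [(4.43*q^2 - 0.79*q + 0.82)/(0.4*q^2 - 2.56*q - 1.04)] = (-11.0248*q^2 - 9.8704*q + 2.9208)/(0.16*q^4 - 2.048*q^3 + 5.7216*q^2 + 5.3248*q + 1.0816)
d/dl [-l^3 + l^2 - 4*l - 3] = -3*l^2 + 2*l - 4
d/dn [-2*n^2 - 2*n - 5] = -4*n - 2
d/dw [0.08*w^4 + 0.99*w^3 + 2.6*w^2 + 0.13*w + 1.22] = 0.32*w^3 + 2.97*w^2 + 5.2*w + 0.13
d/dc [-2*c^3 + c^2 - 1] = 2*c*(1 - 3*c)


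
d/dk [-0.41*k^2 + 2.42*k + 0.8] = 2.42 - 0.82*k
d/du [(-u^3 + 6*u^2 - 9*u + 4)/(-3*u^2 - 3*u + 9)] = (u^4 + 2*u^3 - 24*u^2 + 44*u - 23)/(3*(u^4 + 2*u^3 - 5*u^2 - 6*u + 9))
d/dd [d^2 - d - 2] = 2*d - 1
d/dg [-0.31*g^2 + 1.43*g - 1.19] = 1.43 - 0.62*g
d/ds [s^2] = 2*s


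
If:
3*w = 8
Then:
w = 8/3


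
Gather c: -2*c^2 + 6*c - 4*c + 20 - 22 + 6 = -2*c^2 + 2*c + 4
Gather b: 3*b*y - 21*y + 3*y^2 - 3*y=3*b*y + 3*y^2 - 24*y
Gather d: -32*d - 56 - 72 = -32*d - 128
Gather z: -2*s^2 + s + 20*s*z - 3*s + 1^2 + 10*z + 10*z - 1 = -2*s^2 - 2*s + z*(20*s + 20)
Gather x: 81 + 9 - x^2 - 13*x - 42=-x^2 - 13*x + 48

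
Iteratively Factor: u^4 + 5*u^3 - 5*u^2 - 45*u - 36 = (u + 1)*(u^3 + 4*u^2 - 9*u - 36) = (u + 1)*(u + 3)*(u^2 + u - 12) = (u - 3)*(u + 1)*(u + 3)*(u + 4)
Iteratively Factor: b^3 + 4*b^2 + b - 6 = (b + 2)*(b^2 + 2*b - 3) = (b + 2)*(b + 3)*(b - 1)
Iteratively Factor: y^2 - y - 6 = (y - 3)*(y + 2)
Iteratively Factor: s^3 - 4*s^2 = (s)*(s^2 - 4*s) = s^2*(s - 4)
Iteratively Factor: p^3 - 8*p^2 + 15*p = (p - 5)*(p^2 - 3*p) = (p - 5)*(p - 3)*(p)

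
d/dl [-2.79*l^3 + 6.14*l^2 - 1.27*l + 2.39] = -8.37*l^2 + 12.28*l - 1.27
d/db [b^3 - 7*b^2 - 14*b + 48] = 3*b^2 - 14*b - 14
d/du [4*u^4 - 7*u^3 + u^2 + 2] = u*(16*u^2 - 21*u + 2)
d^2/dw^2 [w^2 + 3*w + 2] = 2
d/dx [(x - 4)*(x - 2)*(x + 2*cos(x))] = -(x - 4)*(x - 2)*(2*sin(x) - 1) + (x - 4)*(x + 2*cos(x)) + (x - 2)*(x + 2*cos(x))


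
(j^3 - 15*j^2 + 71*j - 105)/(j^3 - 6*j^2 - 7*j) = (j^2 - 8*j + 15)/(j*(j + 1))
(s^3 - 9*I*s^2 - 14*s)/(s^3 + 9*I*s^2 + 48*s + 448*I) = s*(s - 2*I)/(s^2 + 16*I*s - 64)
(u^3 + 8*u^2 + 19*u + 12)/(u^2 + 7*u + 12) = u + 1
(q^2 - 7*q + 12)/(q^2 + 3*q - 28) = (q - 3)/(q + 7)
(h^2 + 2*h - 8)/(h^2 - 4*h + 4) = (h + 4)/(h - 2)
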